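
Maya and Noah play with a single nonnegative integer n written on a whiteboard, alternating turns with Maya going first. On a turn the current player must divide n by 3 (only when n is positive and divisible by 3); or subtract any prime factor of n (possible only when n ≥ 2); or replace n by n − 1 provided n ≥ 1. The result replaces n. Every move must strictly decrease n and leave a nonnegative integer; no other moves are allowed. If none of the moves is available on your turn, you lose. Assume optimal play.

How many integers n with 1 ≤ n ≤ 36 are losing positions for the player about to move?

9

Classify positions by backward induction: terminal positions (no move available) are L. From any other position, the mover wins iff some move reaches an L.
n=0: no move → L
n=1: reaches L-position 0 → W
n=2: reaches L-position 0 → W
n=3: reaches L-position 0 → W
n=4: only reaches 2(W), 3(W), all W → L
n=5: reaches L-position 0 → W
n=6: reaches L-position 4 → W
n=7: reaches L-position 0 → W
n=8: only reaches 6(W), 7(W), all W → L
n=9: reaches L-position 8 → W
n=10: reaches L-position 8 → W
n=11: reaches L-position 0 → W
n=12: reaches L-position 4 → W
n=13: reaches L-position 0 → W
n=14: only reaches 7(W), 12(W), 13(W), all W → L
n=15: reaches L-position 14 → W
n=16: reaches L-position 14 → W
n=17: reaches L-position 0 → W
n=18: only reaches 6(W), 15(W), 16(W), 17(W), all W → L
n=19: reaches L-position 0 → W
n=20: reaches L-position 18 → W
n=21: reaches L-position 14 → W
n=22: only reaches 11(W), 20(W), 21(W), all W → L
n=23: reaches L-position 0 → W
n=24: reaches L-position 8 → W
n=25: only reaches 20(W), 24(W), all W → L
n=26: reaches L-position 25 → W
n=27: only reaches 9(W), 24(W), 26(W), all W → L
n=28: reaches L-position 27 → W
n=29: reaches L-position 0 → W
n=30: reaches L-position 25 → W
n=31: reaches L-position 0 → W
n=32: only reaches 30(W), 31(W), all W → L
n=33: reaches L-position 22 → W
n=34: reaches L-position 32 → W
n=35: only reaches 28(W), 30(W), 34(W), all W → L
n=36: reaches L-position 35 → W
L entries with 1 ≤ n ≤ 36 (n=0 is outside the asked range and is not counted): n = 4, 8, 14, 18, 22, 25, 27, 32, 35; that makes 9.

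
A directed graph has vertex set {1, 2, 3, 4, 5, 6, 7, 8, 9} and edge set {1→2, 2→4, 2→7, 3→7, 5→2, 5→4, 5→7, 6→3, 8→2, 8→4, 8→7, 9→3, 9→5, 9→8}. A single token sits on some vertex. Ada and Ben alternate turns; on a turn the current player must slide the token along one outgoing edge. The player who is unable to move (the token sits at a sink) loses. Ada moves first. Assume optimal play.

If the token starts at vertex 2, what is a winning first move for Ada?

Move to 4.

Build the W/L table. Terminal = L. A non-terminal position is W if it has a move to some L; otherwise it is L.
Every edge goes from a vertex to one that appears earlier in the order 7, 4, 2, 5, 8, 3, 9, 6, 1, so processing vertices in that order labels each vertex after all of its successors.
7: no outgoing edge → L
4: no outgoing edge → L
2: reaches L-position 4 → W
5: reaches L-position 4 → W
8: reaches L-position 4 → W
3: reaches L-position 7 → W
9: only reaches 3(W), 8(W), 5(W), all W → L
6: only reaches 3(W), which is W → L
1: only reaches 2(W), which is W → L
From 2, the L positions reachable in one move are: 4, 7. Any move reaching one of these is winning.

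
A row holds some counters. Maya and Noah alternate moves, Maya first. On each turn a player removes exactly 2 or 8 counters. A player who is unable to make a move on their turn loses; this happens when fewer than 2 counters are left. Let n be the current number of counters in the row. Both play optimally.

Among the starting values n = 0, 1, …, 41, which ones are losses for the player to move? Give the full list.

0, 1, 4, 5, 10, 11, 14, 15, 20, 21, 24, 25, 30, 31, 34, 35, 40, 41

Classify positions by backward induction: terminal positions (no move available) are L. From any other position, the mover wins iff some move reaches an L.
n=0: no move → L
n=1: no move → L
n=2: reaches L-position 0 → W
n=3: reaches L-position 1 → W
n=4: only reaches 2(W), which is W → L
n=5: only reaches 3(W), which is W → L
n=6: reaches L-position 4 → W
n=7: reaches L-position 5 → W
n=8: reaches L-position 0 → W
n=9: reaches L-position 1 → W
n=10: only reaches 8(W), 2(W), all W → L
n=11: only reaches 9(W), 3(W), all W → L
n=12: reaches L-position 10 → W
n=13: reaches L-position 11 → W
n=14: only reaches 12(W), 6(W), all W → L
n=15: only reaches 13(W), 7(W), all W → L
n=16: reaches L-position 14 → W
n=17: reaches L-position 15 → W
n=18: reaches L-position 10 → W
n=19: reaches L-position 11 → W
n=20: only reaches 18(W), 12(W), all W → L
n=21: only reaches 19(W), 13(W), all W → L
n=22: reaches L-position 20 → W
n=23: reaches L-position 21 → W
n=24: only reaches 22(W), 16(W), all W → L
n=25: only reaches 23(W), 17(W), all W → L
n=26: reaches L-position 24 → W
n=27: reaches L-position 25 → W
n=28: reaches L-position 20 → W
n=29: reaches L-position 21 → W
n=30: only reaches 28(W), 22(W), all W → L
n=31: only reaches 29(W), 23(W), all W → L
n=32: reaches L-position 30 → W
n=33: reaches L-position 31 → W
n=34: only reaches 32(W), 26(W), all W → L
n=35: only reaches 33(W), 27(W), all W → L
n=36: reaches L-position 34 → W
n=37: reaches L-position 35 → W
n=38: reaches L-position 30 → W
n=39: reaches L-position 31 → W
n=40: only reaches 38(W), 32(W), all W → L
n=41: only reaches 39(W), 33(W), all W → L
The losing starting values of n are exactly the entries labelled L in this table (18 of them).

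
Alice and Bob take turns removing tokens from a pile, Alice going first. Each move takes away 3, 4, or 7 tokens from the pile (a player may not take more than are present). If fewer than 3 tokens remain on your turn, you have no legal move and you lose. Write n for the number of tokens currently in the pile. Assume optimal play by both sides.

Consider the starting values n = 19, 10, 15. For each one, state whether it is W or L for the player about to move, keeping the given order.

19: W, 10: L, 15: W

Use the standard recursion: the mover loses at a terminal position; elsewhere, the mover wins exactly when some move hands the opponent an L position.
n=0: no move → L
n=1: no move → L
n=2: no move → L
n=3: W (go to 0, an L position)
n=4: W (go to 1, an L position)
n=5: W (go to 2, an L position)
n=6: W (go to 2, an L position)
n=7: W (go to 0, an L position)
n=8: W (go to 1, an L position)
n=9: W (go to 2, an L position)
n=10: L (options 7(W), 6(W), 3(W) are all W)
n=11: L (options 8(W), 7(W), 4(W) are all W)
n=12: L (options 9(W), 8(W), 5(W) are all W)
n=13: W (go to 10, an L position)
n=14: W (go to 11, an L position)
n=15: W (go to 12, an L position)
n=16: W (go to 12, an L position)
n=17: W (go to 10, an L position)
n=18: W (go to 11, an L position)
n=19: W (go to 12, an L position)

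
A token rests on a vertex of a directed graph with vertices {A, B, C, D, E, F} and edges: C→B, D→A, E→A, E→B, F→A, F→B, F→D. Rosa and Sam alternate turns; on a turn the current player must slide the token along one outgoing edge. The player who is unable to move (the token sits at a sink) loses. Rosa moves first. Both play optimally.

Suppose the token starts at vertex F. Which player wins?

Rosa wins.

Positions with no move are L. A position that does have a move is losing for the player to move precisely when every available move leads to a winning position for the opponent. Fill in the labels:
Every edge goes from a vertex to one that appears earlier in the order A, B, D, F, E, C, so processing vertices in that order labels each vertex after all of its successors.
A: no outgoing edge → L
B: no outgoing edge → L
D: can move to A, which is L ⇒ W
F: can move to B, which is L ⇒ W
E: can move to B, which is L ⇒ W
C: can move to B, which is L ⇒ W
From F Rosa can move to B, reaching an L position.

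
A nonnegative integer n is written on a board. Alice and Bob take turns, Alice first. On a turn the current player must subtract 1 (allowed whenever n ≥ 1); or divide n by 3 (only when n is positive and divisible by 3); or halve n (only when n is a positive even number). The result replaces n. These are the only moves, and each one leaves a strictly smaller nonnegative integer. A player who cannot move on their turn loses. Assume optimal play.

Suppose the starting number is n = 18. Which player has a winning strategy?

Use the standard recursion: the mover loses at a terminal position; elsewhere, the mover wins exactly when some move hands the opponent an L position.
n=0: no move → L
n=1: →0(L), so W
n=2: →1(W) only, which is W, so L
n=3: →2(L), so W
n=4: →2(L), so W
n=5: →4(W) only, which is W, so L
n=6: →2(L), so W
n=7: →6(W) only, which is W, so L
n=8: →7(L), so W
n=9: →3(W), 8(W) — all W, so L
n=10: →5(L), so W
n=11: →10(W) only, which is W, so L
n=12: →11(L), so W
n=13: →12(W) only, which is W, so L
n=14: →7(L), so W
n=15: →5(L), so W
n=16: →8(W), 15(W) — all W, so L
n=17: →16(L), so W
n=18: →9(L), so W
The starting position 18 is W: Alice should move to 9, handing over an L position.

Alice wins.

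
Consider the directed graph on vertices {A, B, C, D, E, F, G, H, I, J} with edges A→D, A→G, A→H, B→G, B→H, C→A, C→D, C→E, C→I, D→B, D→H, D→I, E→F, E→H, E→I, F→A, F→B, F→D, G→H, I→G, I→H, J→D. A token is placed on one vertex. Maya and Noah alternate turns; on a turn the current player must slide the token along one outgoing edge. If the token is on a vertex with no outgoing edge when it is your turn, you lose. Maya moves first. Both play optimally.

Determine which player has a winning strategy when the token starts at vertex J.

Noah wins.

Compute win/loss labels from the base case upward. A position with no move is L. Any other position is W if it can reach an L in one move, else L.
Every edge goes from a vertex to one that appears earlier in the order H, G, I, B, D, J, A, F, E, C, so processing vertices in that order labels each vertex after all of its successors.
H: no outgoing edge → L
G: W (go to H, an L position)
I: W (go to H, an L position)
B: W (go to H, an L position)
D: W (go to H, an L position)
J: L (sole option D(W) is W)
A: W (go to H, an L position)
F: L (options A(W), D(W), B(W) are all W)
E: W (go to F, an L position)
C: L (options E(W), A(W), D(W), I(W) are all W)
The starting position J is L: whatever Maya does, the opponent receives a W position.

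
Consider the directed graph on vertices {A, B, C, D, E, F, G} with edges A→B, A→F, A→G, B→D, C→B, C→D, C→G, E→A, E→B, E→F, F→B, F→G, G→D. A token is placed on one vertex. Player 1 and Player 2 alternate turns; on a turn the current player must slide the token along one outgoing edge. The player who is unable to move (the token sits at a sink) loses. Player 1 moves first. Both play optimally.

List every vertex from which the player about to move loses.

Positions with no move are L. A position that does have a move is losing for the player to move precisely when every available move leads to a winning position for the opponent. Fill in the labels:
Every edge goes from a vertex to one that appears earlier in the order D, G, B, F, A, C, E, so processing vertices in that order labels each vertex after all of its successors.
D: no outgoing edge → L
G: →D(L), so W
B: →D(L), so W
F: →B(W), G(W) — all W, so L
A: →F(L), so W
C: →D(L), so W
E: →F(L), so W
The losing starting vertices are exactly the entries labelled L in this table (2 of them).

D, F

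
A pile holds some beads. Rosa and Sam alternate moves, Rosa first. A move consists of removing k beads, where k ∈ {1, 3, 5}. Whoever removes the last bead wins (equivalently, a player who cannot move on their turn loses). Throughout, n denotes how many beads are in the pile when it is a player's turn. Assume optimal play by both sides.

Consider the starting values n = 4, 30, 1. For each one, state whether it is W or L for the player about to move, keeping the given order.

Use the standard recursion: the mover loses at a terminal position; elsewhere, the mover wins exactly when some move hands the opponent an L position.
n=0: no move → L
n=1: reaches L-position 0 → W
n=2: only reaches 1(W), which is W → L
n=3: reaches L-position 2 → W
n=4: only reaches 3(W), 1(W), all W → L
n=5: reaches L-position 4 → W
n=6: only reaches 5(W), 3(W), 1(W), all W → L
n=7: reaches L-position 6 → W
n=8: only reaches 7(W), 5(W), 3(W), all W → L
n=9: reaches L-position 8 → W
n=10: only reaches 9(W), 7(W), 5(W), all W → L
n=11: reaches L-position 10 → W
n=12: only reaches 11(W), 9(W), 7(W), all W → L
n=13: reaches L-position 12 → W
n=14: only reaches 13(W), 11(W), 9(W), all W → L
n=15: reaches L-position 14 → W
n=16: only reaches 15(W), 13(W), 11(W), all W → L
n=17: reaches L-position 16 → W
n=18: only reaches 17(W), 15(W), 13(W), all W → L
n=19: reaches L-position 18 → W
n=20: only reaches 19(W), 17(W), 15(W), all W → L
n=21: reaches L-position 20 → W
n=22: only reaches 21(W), 19(W), 17(W), all W → L
n=23: reaches L-position 22 → W
n=24: only reaches 23(W), 21(W), 19(W), all W → L
n=25: reaches L-position 24 → W
n=26: only reaches 25(W), 23(W), 21(W), all W → L
n=27: reaches L-position 26 → W
n=28: only reaches 27(W), 25(W), 23(W), all W → L
n=29: reaches L-position 28 → W
n=30: only reaches 29(W), 27(W), 25(W), all W → L

4: L, 30: L, 1: W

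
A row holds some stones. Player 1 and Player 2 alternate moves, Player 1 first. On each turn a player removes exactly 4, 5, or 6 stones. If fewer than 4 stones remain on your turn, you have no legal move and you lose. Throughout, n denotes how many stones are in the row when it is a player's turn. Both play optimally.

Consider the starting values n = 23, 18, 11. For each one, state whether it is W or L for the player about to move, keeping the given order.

23: L, 18: W, 11: L

Classify positions by backward induction: terminal positions (no move available) are L. From any other position, the mover wins iff some move reaches an L.
n=0: no move → L
n=1: no move → L
n=2: no move → L
n=3: no move → L
n=4: →0(L), so W
n=5: →1(L), so W
n=6: →2(L), so W
n=7: →3(L), so W
n=8: →3(L), so W
n=9: →3(L), so W
n=10: →6(W), 5(W), 4(W) — all W, so L
n=11: →7(W), 6(W), 5(W) — all W, so L
n=12: →8(W), 7(W), 6(W) — all W, so L
n=13: →9(W), 8(W), 7(W) — all W, so L
n=14: →10(L), so W
n=15: →11(L), so W
n=16: →12(L), so W
n=17: →13(L), so W
n=18: →13(L), so W
n=19: →13(L), so W
n=20: →16(W), 15(W), 14(W) — all W, so L
n=21: →17(W), 16(W), 15(W) — all W, so L
n=22: →18(W), 17(W), 16(W) — all W, so L
n=23: →19(W), 18(W), 17(W) — all W, so L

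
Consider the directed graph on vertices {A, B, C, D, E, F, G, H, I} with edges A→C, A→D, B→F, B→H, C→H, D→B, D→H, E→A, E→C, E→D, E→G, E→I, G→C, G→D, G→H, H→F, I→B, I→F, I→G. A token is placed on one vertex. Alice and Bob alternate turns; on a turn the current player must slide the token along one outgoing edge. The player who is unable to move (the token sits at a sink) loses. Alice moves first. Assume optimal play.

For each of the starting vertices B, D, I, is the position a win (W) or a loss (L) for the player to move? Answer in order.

B: W, D: L, I: W

Positions with no move are L. A position that does have a move is losing for the player to move precisely when every available move leads to a winning position for the opponent. Fill in the labels:
Every edge goes from a vertex to one that appears earlier in the order F, H, C, B, D, G, A, I, E, so processing vertices in that order labels each vertex after all of its successors.
F: no outgoing edge → L
H: W (go to F, an L position)
C: L (sole option H(W) is W)
B: W (go to F, an L position)
D: L (options B(W), H(W) are all W)
G: W (go to D, an L position)
A: W (go to D, an L position)
I: W (go to F, an L position)
E: W (go to D, an L position)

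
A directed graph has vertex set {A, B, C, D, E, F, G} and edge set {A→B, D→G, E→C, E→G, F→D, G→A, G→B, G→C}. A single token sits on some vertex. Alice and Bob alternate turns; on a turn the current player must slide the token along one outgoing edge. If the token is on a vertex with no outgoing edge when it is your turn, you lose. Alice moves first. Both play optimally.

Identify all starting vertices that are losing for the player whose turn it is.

B, C, D

Work bottom-up. With no move the player to move loses. Otherwise the position is W if at least one move leads to an L position for the opponent, and L if every move leads to a W.
Every edge goes from a vertex to one that appears earlier in the order B, C, A, G, D, E, F, so processing vertices in that order labels each vertex after all of its successors.
B: no outgoing edge → L
C: no outgoing edge → L
A: can move to B, which is L ⇒ W
G: can move to C, which is L ⇒ W
D: the only move is to G(W), a W ⇒ L
E: can move to C, which is L ⇒ W
F: can move to D, which is L ⇒ W
The losing starting vertices are exactly the entries labelled L in this table (3 of them).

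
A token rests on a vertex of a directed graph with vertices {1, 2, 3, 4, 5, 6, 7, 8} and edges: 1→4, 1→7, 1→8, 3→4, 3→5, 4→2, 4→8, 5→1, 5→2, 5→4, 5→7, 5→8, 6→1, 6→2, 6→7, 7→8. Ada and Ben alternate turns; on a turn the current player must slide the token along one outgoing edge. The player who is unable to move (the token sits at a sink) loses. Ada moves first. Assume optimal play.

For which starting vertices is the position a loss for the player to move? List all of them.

2, 3, 8

Label each position W (a win for the player to move) or L (a loss). A position with no legal move is L; any other position is W exactly when some move reaches an L, and L when every move reaches a W.
Every edge goes from a vertex to one that appears earlier in the order 8, 2, 4, 7, 1, 5, 6, 3, so processing vertices in that order labels each vertex after all of its successors.
8: no outgoing edge → L
2: no outgoing edge → L
4: can move to 2, which is L ⇒ W
7: can move to 8, which is L ⇒ W
1: can move to 8, which is L ⇒ W
5: can move to 2, which is L ⇒ W
6: can move to 2, which is L ⇒ W
3: moves to 5(W), 4(W); every one is W ⇒ L
The losing starting vertices are exactly the entries labelled L in this table (3 of them).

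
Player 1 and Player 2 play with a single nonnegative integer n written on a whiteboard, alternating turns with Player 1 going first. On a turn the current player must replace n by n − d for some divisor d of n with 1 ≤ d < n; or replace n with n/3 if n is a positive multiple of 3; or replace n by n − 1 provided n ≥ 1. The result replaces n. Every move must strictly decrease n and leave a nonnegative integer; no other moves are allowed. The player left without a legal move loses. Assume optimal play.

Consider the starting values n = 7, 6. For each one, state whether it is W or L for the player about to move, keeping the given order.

Use the standard recursion: the mover loses at a terminal position; elsewhere, the mover wins exactly when some move hands the opponent an L position.
n=0: no move → L
n=1: W (go to 0, an L position)
n=2: L (sole option 1(W) is W)
n=3: W (go to 2, an L position)
n=4: W (go to 2, an L position)
n=5: L (sole option 4(W) is W)
n=6: W (go to 2, an L position)
n=7: L (sole option 6(W) is W)

7: L, 6: W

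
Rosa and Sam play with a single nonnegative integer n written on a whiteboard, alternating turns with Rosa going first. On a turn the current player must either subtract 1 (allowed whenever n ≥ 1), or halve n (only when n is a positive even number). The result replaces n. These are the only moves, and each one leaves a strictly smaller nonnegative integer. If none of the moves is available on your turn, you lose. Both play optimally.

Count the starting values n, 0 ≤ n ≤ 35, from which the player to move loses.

18

Compute win/loss labels from the base case upward. A position with no move is L. Any other position is W if it can reach an L in one move, else L.
n=0: no move → L
n=1: W (go to 0, an L position)
n=2: L (sole option 1(W) is W)
n=3: W (go to 2, an L position)
n=4: W (go to 2, an L position)
n=5: L (sole option 4(W) is W)
n=6: W (go to 5, an L position)
n=7: L (sole option 6(W) is W)
n=8: W (go to 7, an L position)
n=9: L (sole option 8(W) is W)
n=10: W (go to 5, an L position)
n=11: L (sole option 10(W) is W)
n=12: W (go to 11, an L position)
n=13: L (sole option 12(W) is W)
n=14: W (go to 7, an L position)
n=15: L (sole option 14(W) is W)
n=16: W (go to 15, an L position)
n=17: L (sole option 16(W) is W)
n=18: W (go to 9, an L position)
n=19: L (sole option 18(W) is W)
n=20: W (go to 19, an L position)
n=21: L (sole option 20(W) is W)
n=22: W (go to 11, an L position)
n=23: L (sole option 22(W) is W)
n=24: W (go to 23, an L position)
n=25: L (sole option 24(W) is W)
n=26: W (go to 13, an L position)
n=27: L (sole option 26(W) is W)
n=28: W (go to 27, an L position)
n=29: L (sole option 28(W) is W)
n=30: W (go to 15, an L position)
n=31: L (sole option 30(W) is W)
n=32: W (go to 31, an L position)
n=33: L (sole option 32(W) is W)
n=34: W (go to 17, an L position)
n=35: L (sole option 34(W) is W)
L entries with 0 ≤ n ≤ 35: n = 0, 2, 5, 7, 9, 11, 13, 15, 17, 19, 21, 23, 25, 27, 29, 31, 33, 35; that makes 18.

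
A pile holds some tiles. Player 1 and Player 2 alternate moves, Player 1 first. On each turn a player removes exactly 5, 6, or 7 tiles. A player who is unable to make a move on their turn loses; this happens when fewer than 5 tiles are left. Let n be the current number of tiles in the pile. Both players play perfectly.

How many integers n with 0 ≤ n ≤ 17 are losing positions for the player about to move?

10

Classify positions by backward induction: terminal positions (no move available) are L. From any other position, the mover wins iff some move reaches an L.
n=0: no move → L
n=1: no move → L
n=2: no move → L
n=3: no move → L
n=4: no move → L
n=5: can move to 0, which is L ⇒ W
n=6: can move to 1, which is L ⇒ W
n=7: can move to 2, which is L ⇒ W
n=8: can move to 3, which is L ⇒ W
n=9: can move to 4, which is L ⇒ W
n=10: can move to 4, which is L ⇒ W
n=11: can move to 4, which is L ⇒ W
n=12: moves to 7(W), 6(W), 5(W); every one is W ⇒ L
n=13: moves to 8(W), 7(W), 6(W); every one is W ⇒ L
n=14: moves to 9(W), 8(W), 7(W); every one is W ⇒ L
n=15: moves to 10(W), 9(W), 8(W); every one is W ⇒ L
n=16: moves to 11(W), 10(W), 9(W); every one is W ⇒ L
n=17: can move to 12, which is L ⇒ W
L entries with 0 ≤ n ≤ 17: n = 0, 1, 2, 3, 4, 12, 13, 14, 15, 16; that makes 10.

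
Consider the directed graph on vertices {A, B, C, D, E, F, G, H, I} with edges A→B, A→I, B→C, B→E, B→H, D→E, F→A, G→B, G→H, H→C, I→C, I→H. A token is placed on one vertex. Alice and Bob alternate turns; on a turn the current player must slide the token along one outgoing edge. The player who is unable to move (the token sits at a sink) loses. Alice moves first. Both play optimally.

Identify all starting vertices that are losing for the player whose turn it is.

A, C, E, G

Use the standard recursion: the mover loses at a terminal position; elsewhere, the mover wins exactly when some move hands the opponent an L position.
Every edge goes from a vertex to one that appears earlier in the order E, C, H, B, I, A, F, D, G, so processing vertices in that order labels each vertex after all of its successors.
E: no outgoing edge → L
C: no outgoing edge → L
H: can move to C, which is L ⇒ W
B: can move to C, which is L ⇒ W
I: can move to C, which is L ⇒ W
A: moves to I(W), B(W); every one is W ⇒ L
F: can move to A, which is L ⇒ W
D: can move to E, which is L ⇒ W
G: moves to B(W), H(W); every one is W ⇒ L
Reading off the rows marked L gives the requested list; there are 4 such vertices.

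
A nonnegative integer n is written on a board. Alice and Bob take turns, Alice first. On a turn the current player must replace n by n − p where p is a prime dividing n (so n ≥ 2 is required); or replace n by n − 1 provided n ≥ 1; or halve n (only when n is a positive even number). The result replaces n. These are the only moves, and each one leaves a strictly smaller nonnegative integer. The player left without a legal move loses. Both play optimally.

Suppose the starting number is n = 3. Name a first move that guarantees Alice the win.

Classify positions by backward induction: terminal positions (no move available) are L. From any other position, the mover wins iff some move reaches an L.
n=0: no move → L
n=1: W (go to 0, an L position)
n=2: W (go to 0, an L position)
n=3: W (go to 0, an L position)
From 3, the L positions reachable in one move are: 0.

Move to 0.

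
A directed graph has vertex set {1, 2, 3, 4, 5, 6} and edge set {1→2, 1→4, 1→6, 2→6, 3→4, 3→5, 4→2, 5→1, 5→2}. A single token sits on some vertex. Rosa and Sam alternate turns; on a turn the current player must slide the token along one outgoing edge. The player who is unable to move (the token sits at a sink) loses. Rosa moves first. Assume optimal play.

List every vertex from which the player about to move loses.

4, 5, 6

Use the standard recursion: the mover loses at a terminal position; elsewhere, the mover wins exactly when some move hands the opponent an L position.
Every edge goes from a vertex to one that appears earlier in the order 6, 2, 4, 1, 5, 3, so processing vertices in that order labels each vertex after all of its successors.
6: no outgoing edge → L
2: can move to 6, which is L ⇒ W
4: the only move is to 2(W), a W ⇒ L
1: can move to 4, which is L ⇒ W
5: moves to 1(W), 2(W); every one is W ⇒ L
3: can move to 5, which is L ⇒ W
The losing starting vertices are exactly the entries labelled L in this table (3 of them).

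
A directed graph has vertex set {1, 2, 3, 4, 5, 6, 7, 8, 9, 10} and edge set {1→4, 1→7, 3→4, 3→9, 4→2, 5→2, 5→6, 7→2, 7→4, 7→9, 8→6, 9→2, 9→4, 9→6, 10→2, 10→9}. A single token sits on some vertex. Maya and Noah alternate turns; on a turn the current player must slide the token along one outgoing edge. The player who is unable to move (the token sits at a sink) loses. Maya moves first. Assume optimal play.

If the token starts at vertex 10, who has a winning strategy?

Maya wins.

Classify positions by backward induction: terminal positions (no move available) are L. From any other position, the mover wins iff some move reaches an L.
Every edge goes from a vertex to one that appears earlier in the order 2, 6, 5, 4, 9, 7, 1, 3, 10, 8, so processing vertices in that order labels each vertex after all of its successors.
2: no outgoing edge → L
6: no outgoing edge → L
5: can move to 6, which is L ⇒ W
4: can move to 2, which is L ⇒ W
9: can move to 6, which is L ⇒ W
7: can move to 2, which is L ⇒ W
1: moves to 7(W), 4(W); every one is W ⇒ L
3: moves to 9(W), 4(W); every one is W ⇒ L
10: can move to 2, which is L ⇒ W
8: can move to 6, which is L ⇒ W
From 10 Maya can move to 2, reaching an L position.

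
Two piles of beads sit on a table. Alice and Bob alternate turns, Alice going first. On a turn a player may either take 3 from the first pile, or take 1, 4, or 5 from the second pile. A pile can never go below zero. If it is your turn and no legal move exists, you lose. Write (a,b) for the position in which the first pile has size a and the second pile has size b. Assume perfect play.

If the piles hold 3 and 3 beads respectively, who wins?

Bob wins.

Label each position W (a win for the player to move) or L (a loss). A position with no legal move is L; any other position is W exactly when some move reaches an L, and L when every move reaches a W.
No move ever increases a pile, so every position that can arise here has a ≤ 3 and b ≤ 3; it is enough to label the cells with 0 ≤ a ≤ 3 and 0 ≤ b ≤ 3.
Every move lowers a or b (never raises either), so fill the grid row by row in increasing a, and left to right within a row: each cell's successors are then already labelled.
      b=0  b=1  b=2  b=3
a=0:    L    W    L    W
a=1:    L    W    L    W
a=2:    L    W    L    W
a=3:    W    L    W    L
Cells with no legal move (terminal, hence L): (0,0), (1,0), (2,0).
The remaining L cells, each justified by listing all of its moves:
(0,2): only reaches (0,1)(W), which is W → L
(1,2): only reaches (1,1)(W), which is W → L
(2,2): only reaches (2,1)(W), which is W → L
(3,1): only reaches (0,1)(W), (3,0)(W), all W → L
(3,3): only reaches (0,3)(W), (3,2)(W), all W → L
Every other cell has at least one move into one of the L cells above, so it is W.
The starting position (3,3) is L: whatever Alice does, the opponent receives a W position.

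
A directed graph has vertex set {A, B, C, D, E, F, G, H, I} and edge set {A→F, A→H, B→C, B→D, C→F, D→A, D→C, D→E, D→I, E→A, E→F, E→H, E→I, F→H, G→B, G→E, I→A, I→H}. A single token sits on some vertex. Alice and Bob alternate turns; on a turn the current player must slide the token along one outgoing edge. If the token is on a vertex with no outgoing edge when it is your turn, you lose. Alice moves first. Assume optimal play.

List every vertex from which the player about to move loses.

C, G, H

Positions with no move are L. A position that does have a move is losing for the player to move precisely when every available move leads to a winning position for the opponent. Fill in the labels:
Every edge goes from a vertex to one that appears earlier in the order H, F, C, A, I, E, D, B, G, so processing vertices in that order labels each vertex after all of its successors.
H: no outgoing edge → L
F: reaches L-position H → W
C: only reaches F(W), which is W → L
A: reaches L-position H → W
I: reaches L-position H → W
E: reaches L-position H → W
D: reaches L-position C → W
B: reaches L-position C → W
G: only reaches B(W), E(W), all W → L
The losing starting vertices are exactly the entries labelled L in this table (3 of them).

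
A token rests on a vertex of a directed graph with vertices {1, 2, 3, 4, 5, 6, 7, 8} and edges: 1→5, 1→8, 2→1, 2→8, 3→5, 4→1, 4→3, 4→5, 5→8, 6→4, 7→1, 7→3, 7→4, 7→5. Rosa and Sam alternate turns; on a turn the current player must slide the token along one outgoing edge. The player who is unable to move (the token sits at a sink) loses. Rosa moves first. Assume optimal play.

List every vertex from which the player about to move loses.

3, 6, 8

Label each position W (a win for the player to move) or L (a loss). A position with no legal move is L; any other position is W exactly when some move reaches an L, and L when every move reaches a W.
Every edge goes from a vertex to one that appears earlier in the order 8, 5, 1, 3, 4, 7, 2, 6, so processing vertices in that order labels each vertex after all of its successors.
8: no outgoing edge → L
5: reaches L-position 8 → W
1: reaches L-position 8 → W
3: only reaches 5(W), which is W → L
4: reaches L-position 3 → W
7: reaches L-position 3 → W
2: reaches L-position 8 → W
6: only reaches 4(W), which is W → L
The losing starting vertices are exactly the entries labelled L in this table (3 of them).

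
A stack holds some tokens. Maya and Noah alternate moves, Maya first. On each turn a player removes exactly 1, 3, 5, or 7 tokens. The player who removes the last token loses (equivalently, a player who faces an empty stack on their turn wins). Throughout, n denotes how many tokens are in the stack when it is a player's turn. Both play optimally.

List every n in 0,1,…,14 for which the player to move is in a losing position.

1, 3, 5, 7, 9, 11, 13

Build the W/L table. Terminal = W. A non-terminal position is W if it has a move to some L; otherwise it is L.
n=0: no move; the opponent has just taken the last token and therefore loses → W
n=1: →0(W) only, which is W, so L
n=2: →1(L), so W
n=3: →2(W), 0(W) — all W, so L
n=4: →3(L), so W
n=5: →4(W), 2(W), 0(W) — all W, so L
n=6: →5(L), so W
n=7: →6(W), 4(W), 2(W), 0(W) — all W, so L
n=8: →7(L), so W
n=9: →8(W), 6(W), 4(W), 2(W) — all W, so L
n=10: →9(L), so W
n=11: →10(W), 8(W), 6(W), 4(W) — all W, so L
n=12: →11(L), so W
n=13: →12(W), 10(W), 8(W), 6(W) — all W, so L
n=14: →13(L), so W
Reading off the rows marked L gives the requested list; there are 7 such values of n.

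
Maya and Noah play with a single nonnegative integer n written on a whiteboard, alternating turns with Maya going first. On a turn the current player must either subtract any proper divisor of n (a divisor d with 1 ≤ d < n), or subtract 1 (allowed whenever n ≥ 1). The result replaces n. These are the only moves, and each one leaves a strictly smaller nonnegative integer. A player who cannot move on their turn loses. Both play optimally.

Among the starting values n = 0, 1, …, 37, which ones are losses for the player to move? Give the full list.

0, 2, 5, 7, 9, 11, 13, 15, 17, 19, 21, 23, 25, 27, 29, 31, 33, 35, 37

Work bottom-up. With no move the player to move loses. Otherwise the position is W if at least one move leads to an L position for the opponent, and L if every move leads to a W.
n=0: no move → L
n=1: can move to 0, which is L ⇒ W
n=2: the only move is to 1(W), a W ⇒ L
n=3: can move to 2, which is L ⇒ W
n=4: can move to 2, which is L ⇒ W
n=5: the only move is to 4(W), a W ⇒ L
n=6: can move to 5, which is L ⇒ W
n=7: the only move is to 6(W), a W ⇒ L
n=8: can move to 7, which is L ⇒ W
n=9: moves to 6(W), 8(W); every one is W ⇒ L
n=10: can move to 5, which is L ⇒ W
n=11: the only move is to 10(W), a W ⇒ L
n=12: can move to 9, which is L ⇒ W
n=13: the only move is to 12(W), a W ⇒ L
n=14: can move to 7, which is L ⇒ W
n=15: moves to 10(W), 12(W), 14(W); every one is W ⇒ L
n=16: can move to 15, which is L ⇒ W
n=17: the only move is to 16(W), a W ⇒ L
n=18: can move to 9, which is L ⇒ W
n=19: the only move is to 18(W), a W ⇒ L
n=20: can move to 15, which is L ⇒ W
n=21: moves to 14(W), 18(W), 20(W); every one is W ⇒ L
n=22: can move to 11, which is L ⇒ W
n=23: the only move is to 22(W), a W ⇒ L
n=24: can move to 21, which is L ⇒ W
n=25: moves to 20(W), 24(W); every one is W ⇒ L
n=26: can move to 13, which is L ⇒ W
n=27: moves to 18(W), 24(W), 26(W); every one is W ⇒ L
n=28: can move to 21, which is L ⇒ W
n=29: the only move is to 28(W), a W ⇒ L
n=30: can move to 15, which is L ⇒ W
n=31: the only move is to 30(W), a W ⇒ L
n=32: can move to 31, which is L ⇒ W
n=33: moves to 22(W), 30(W), 32(W); every one is W ⇒ L
n=34: can move to 17, which is L ⇒ W
n=35: moves to 28(W), 30(W), 34(W); every one is W ⇒ L
n=36: can move to 27, which is L ⇒ W
n=37: the only move is to 36(W), a W ⇒ L
The losing starting values of n are exactly the entries labelled L in this table (19 of them).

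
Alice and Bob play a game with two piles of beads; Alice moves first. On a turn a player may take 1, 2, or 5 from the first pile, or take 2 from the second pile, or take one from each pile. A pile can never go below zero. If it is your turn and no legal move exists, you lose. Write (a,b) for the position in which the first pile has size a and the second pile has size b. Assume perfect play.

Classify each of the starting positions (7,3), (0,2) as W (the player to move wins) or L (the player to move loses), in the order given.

(7,3): L, (0,2): W

Build the W/L table. Terminal = L. A non-terminal position is W if it has a move to some L; otherwise it is L.
No move ever increases a pile, so every position that can arise here has a ≤ 7 and b ≤ 3; it is enough to label the cells with 0 ≤ a ≤ 7 and 0 ≤ b ≤ 3.
Every move lowers a or b (never raises either), so fill the grid row by row in increasing a, and left to right within a row: each cell's successors are then already labelled.
      b=0  b=1  b=2  b=3
a=0:    L    L    W    W
a=1:    W    W    W    L
a=2:    W    W    L    W
a=3:    L    L    W    W
a=4:    W    W    W    L
a=5:    W    W    L    W
a=6:    L    L    W    W
a=7:    W    W    W    L
Cells with no legal move (terminal, hence L): (0,0), (0,1).
The remaining L cells, each justified by listing all of its moves:
(1,3): L (options (0,3)(W), (1,1)(W), (0,2)(W) are all W)
(2,2): L (options (1,2)(W), (0,2)(W), (2,0)(W), (1,1)(W) are all W)
(3,0): L (options (2,0)(W), (1,0)(W) are all W)
(3,1): L (options (2,1)(W), (1,1)(W), (2,0)(W) are all W)
(4,3): L (options (3,3)(W), (2,3)(W), (4,1)(W), (3,2)(W) are all W)
(5,2): L (options (4,2)(W), (3,2)(W), (0,2)(W), (5,0)(W), (4,1)(W) are all W)
(6,0): L (options (5,0)(W), (4,0)(W), (1,0)(W) are all W)
(6,1): L (options (5,1)(W), (4,1)(W), (1,1)(W), (5,0)(W) are all W)
(7,3): L (options (6,3)(W), (5,3)(W), (2,3)(W), (7,1)(W), (6,2)(W) are all W)
Every other cell has at least one move into one of the L cells above, so it is W.
(7,3): one of the L cells justified above, so L
(0,2): the move to (0,0) reaches an L cell, so W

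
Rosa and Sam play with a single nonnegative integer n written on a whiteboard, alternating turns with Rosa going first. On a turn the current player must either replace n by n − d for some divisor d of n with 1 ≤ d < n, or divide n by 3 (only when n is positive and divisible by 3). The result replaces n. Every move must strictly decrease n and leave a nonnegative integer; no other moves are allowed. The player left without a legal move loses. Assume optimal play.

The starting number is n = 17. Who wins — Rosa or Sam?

Build the W/L table. Terminal = L. A non-terminal position is W if it has a move to some L; otherwise it is L.
n=0: no move → L
n=1: no move → L
n=2: W (go to 1, an L position)
n=3: W (go to 1, an L position)
n=4: L (options 2(W), 3(W) are all W)
n=5: W (go to 4, an L position)
n=6: W (go to 4, an L position)
n=7: L (sole option 6(W) is W)
n=8: W (go to 4, an L position)
n=9: L (options 3(W), 6(W), 8(W) are all W)
n=10: W (go to 9, an L position)
n=11: L (sole option 10(W) is W)
n=12: W (go to 4, an L position)
n=13: L (sole option 12(W) is W)
n=14: W (go to 7, an L position)
n=15: L (options 5(W), 10(W), 12(W), 14(W) are all W)
n=16: W (go to 15, an L position)
n=17: L (sole option 16(W) is W)
The starting position 17 is L: whatever Rosa does, the opponent receives a W position.

Sam wins.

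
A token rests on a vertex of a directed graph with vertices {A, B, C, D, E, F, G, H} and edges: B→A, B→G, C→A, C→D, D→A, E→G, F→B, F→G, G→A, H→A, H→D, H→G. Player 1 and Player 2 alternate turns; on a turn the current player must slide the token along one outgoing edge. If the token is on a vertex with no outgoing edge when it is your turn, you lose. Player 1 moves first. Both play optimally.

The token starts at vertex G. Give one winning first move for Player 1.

Compute win/loss labels from the base case upward. A position with no move is L. Any other position is W if it can reach an L in one move, else L.
Every edge goes from a vertex to one that appears earlier in the order A, D, G, C, H, B, F, E, so processing vertices in that order labels each vertex after all of its successors.
A: no outgoing edge → L
D: W (go to A, an L position)
G: W (go to A, an L position)
C: W (go to A, an L position)
H: W (go to A, an L position)
B: W (go to A, an L position)
F: L (options B(W), G(W) are all W)
E: L (sole option G(W) is W)
From G, the L positions reachable in one move are: A.

Move to A.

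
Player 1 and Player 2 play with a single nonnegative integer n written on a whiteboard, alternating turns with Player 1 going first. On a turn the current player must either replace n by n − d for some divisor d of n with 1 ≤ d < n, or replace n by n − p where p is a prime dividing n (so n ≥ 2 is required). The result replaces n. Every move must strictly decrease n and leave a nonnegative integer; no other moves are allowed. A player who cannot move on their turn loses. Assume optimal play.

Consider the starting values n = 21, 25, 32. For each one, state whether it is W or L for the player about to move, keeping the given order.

21: W, 25: W, 32: L

Compute win/loss labels from the base case upward. A position with no move is L. Any other position is W if it can reach an L in one move, else L.
n=0: no move → L
n=1: no move → L
n=2: →0(L), so W
n=3: →0(L), so W
n=4: →2(W), 3(W) — all W, so L
n=5: →0(L), so W
n=6: →4(L), so W
n=7: →0(L), so W
n=8: →4(L), so W
n=9: →6(W), 8(W) — all W, so L
n=10: →9(L), so W
n=11: →0(L), so W
n=12: →9(L), so W
n=13: →0(L), so W
n=14: →7(W), 12(W), 13(W) — all W, so L
n=15: →14(L), so W
n=16: →14(L), so W
n=17: →0(L), so W
n=18: →9(L), so W
n=19: →0(L), so W
n=20: →10(W), 15(W), 16(W), 18(W), 19(W) — all W, so L
n=21: →14(L), so W
n=22: →20(L), so W
n=23: →0(L), so W
n=24: →20(L), so W
n=25: →20(L), so W
n=26: →13(W), 24(W), 25(W) — all W, so L
n=27: →26(L), so W
n=28: →14(L), so W
n=29: →0(L), so W
n=30: →20(L), so W
n=31: →0(L), so W
n=32: →16(W), 24(W), 28(W), 30(W), 31(W) — all W, so L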